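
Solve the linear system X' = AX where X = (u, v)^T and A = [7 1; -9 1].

u(t) = C_1e^(4t) + C_2te^(4t), v(t) = -3C_1e^(4t) - 3C_2te^(4t) + C_2e^(4t)

Coefficient matrix A = [[7, 1], [-9, 1]].
Characteristic polynomial det(A - λI) = λ^2 - 8λ + 16 = 0.
Single eigenvalue λ = 4 with algebraic multiplicity 2.
Eigenvector v = (1,-3); generalized eigenvector w with (A-λI)w=v is (0,1).
General solution: e^(4t)[C_1·v + C_2·(t·v + w)].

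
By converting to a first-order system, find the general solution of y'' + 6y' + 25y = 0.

y(t) = K_1e^(-3t)cos(4t) + K_2e^(-3t)sin(4t)

Let x_1 = y, x_2 = y'. Then x_1' = x_2 and x_2' = -25x_1 - 6x_2.
A = [[0,1],[-25,-6]]; det(A-λI) = λ^2 + 6λ + 25.
Eigenvalues λ = -3 ± 4i.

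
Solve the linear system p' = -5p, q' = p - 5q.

p(t) = C_2e^(-5t), q(t) = C_1e^(-5t) + C_2te^(-5t) + 2C_2e^(-5t)

Coefficient matrix A = [[-5, 0], [1, -5]].
Characteristic polynomial det(A - λI) = λ^2 + 10λ + 25 = 0.
Single eigenvalue λ = -5 with algebraic multiplicity 2.
Eigenvector v = (0,1); generalized eigenvector w with (A-λI)w=v is (1,2).
General solution: e^(-5t)[C_1·v + C_2·(t·v + w)].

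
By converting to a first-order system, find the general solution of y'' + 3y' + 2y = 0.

y(t) = K_1e^(-t) + K_2e^(-2t)

Let x_1 = y, x_2 = y'. Then x_1' = x_2 and x_2' = -2x_1 - 3x_2.
A = [[0,1],[-2,-3]]; det(A-λI) = λ^2 + 3λ + 2.
Eigenvalues λ = -1, -2 with eigenvectors (1,-1), (1,-2).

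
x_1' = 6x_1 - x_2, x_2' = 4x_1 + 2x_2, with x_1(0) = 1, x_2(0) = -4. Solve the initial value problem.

Coefficient matrix A = [[6, -1], [4, 2]].
Characteristic polynomial det(A - λI) = λ^2 - 8λ + 16 = 0.
Single eigenvalue λ = 4 with algebraic multiplicity 2.
Eigenvector v = (1,2); generalized eigenvector w with (A-λI)w=v is (0,-1).
General solution: e^(4t)[c_1·v + c_2·(t·v + w)].
Applying x_1(0)=1, x_2(0)=-4 gives c_1=1, c_2=6.

x_1(t) = 6te^(4t) + e^(4t), x_2(t) = 12te^(4t) - 4e^(4t)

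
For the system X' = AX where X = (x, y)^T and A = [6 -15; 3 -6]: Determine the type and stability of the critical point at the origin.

center

A = [[6,-15],[3,-6]]; det(A-λI) = λ^2 + 9.
λ = 0 ± 3i: zero real part.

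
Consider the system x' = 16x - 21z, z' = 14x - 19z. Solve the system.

Coefficient matrix A = [[16, -21], [14, -19]].
Characteristic polynomial det(A - λI) = λ^2 + 3λ - 10 = 0.
Eigenvalues λ = 2, -5.
For λ=2: (A-λI) row 1 is [14, -21], so an eigenvector is (3, 2).
For λ=-5: (A-λI) row 1 is [21, -21], so an eigenvector is (-1, -1).
General solution: c_1e^(2t)(3,2) + c_2e^(-5t)(-1,-1).

x(t) = 3c_1e^(2t) - c_2e^(-5t), z(t) = 2c_1e^(2t) - c_2e^(-5t)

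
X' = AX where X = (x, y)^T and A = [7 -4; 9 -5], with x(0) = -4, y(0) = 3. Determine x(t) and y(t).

x(t) = -36te^(t) - 4e^(t), y(t) = -54te^(t) + 3e^(t)

Coefficient matrix A = [[7, -4], [9, -5]].
Characteristic polynomial det(A - λI) = λ^2 - 2λ + 1 = 0.
Single eigenvalue λ = 1 with algebraic multiplicity 2.
Eigenvector v = (2,3); generalized eigenvector w with (A-λI)w=v is (-1,-2).
General solution: e^(t)[K_1·v + K_2·(t·v + w)].
Applying x(0)=-4, y(0)=3 gives K_1=-11, K_2=-18.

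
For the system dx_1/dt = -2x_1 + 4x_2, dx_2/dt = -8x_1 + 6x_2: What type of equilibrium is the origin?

unstable spiral

A = [[-2,4],[-8,6]]; det(A-λI) = λ^2 - 4λ + 20.
λ = 2 ± 4i: positive real part.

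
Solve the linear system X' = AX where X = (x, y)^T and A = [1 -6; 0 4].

x(t) = 2C_1e^(4t) - C_2e^(t), y(t) = -C_1e^(4t)

Coefficient matrix A = [[1, -6], [0, 4]].
Characteristic polynomial det(A - λI) = λ^2 - 5λ + 4 = 0.
Eigenvalues λ = 4, 1.
For λ=4: (A-λI) row 1 is [-3, -6], so an eigenvector is (2, -1).
For λ=1: (A-λI) row 1 is [0, -6], so an eigenvector is (-1, 0).
General solution: C_1e^(4t)(2,-1) + C_2e^(t)(-1,0).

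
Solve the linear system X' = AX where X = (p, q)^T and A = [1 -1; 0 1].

Coefficient matrix A = [[1, -1], [0, 1]].
Characteristic polynomial det(A - λI) = λ^2 - 2λ + 1 = 0.
Single eigenvalue λ = 1 with algebraic multiplicity 2.
Eigenvector v = (-1,0); generalized eigenvector w with (A-λI)w=v is (-2,1).
General solution: e^(t)[K_1·v + K_2·(t·v + w)].

p(t) = -K_1e^(t) - K_2te^(t) - 2K_2e^(t), q(t) = K_2e^(t)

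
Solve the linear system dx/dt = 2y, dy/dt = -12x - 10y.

Coefficient matrix A = [[0, 2], [-12, -10]].
Characteristic polynomial det(A - λI) = λ^2 + 10λ + 24 = 0.
Eigenvalues λ = -4, -6.
For λ=-4: (A-λI) row 1 is [4, 2], so an eigenvector is (-1, 2).
For λ=-6: (A-λI) row 1 is [6, 2], so an eigenvector is (1, -3).
General solution: c_1e^(-4t)(-1,2) + c_2e^(-6t)(1,-3).

x(t) = -c_1e^(-4t) + c_2e^(-6t), y(t) = 2c_1e^(-4t) - 3c_2e^(-6t)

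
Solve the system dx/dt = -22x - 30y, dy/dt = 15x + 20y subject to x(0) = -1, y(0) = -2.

Coefficient matrix A = [[-22, -30], [15, 20]].
Characteristic polynomial det(A - λI) = λ^2 + 2λ + 10 = 0.
Eigenvalues λ = -1 ± 3i (complex conjugate pair).
For λ=-1+3i: an eigenvector is (-3,2) - i(1,-1) = (-3 - i, 2 + i).
A real fundamental pair from Re and Im of e^((-1+3i)t)v: X_1 = e^(-t)(cos(3t)·(-3,2) + sin(3t)·(1,-1)), X_2 = e^(-t)(sin(3t)·(-3,2) - cos(3t)·(1,-1)).
General solution: C_1X_1 + C_2X_2.
Applying x(0)=-1, y(0)=-2 gives C_1=3, C_2=-8.

x(t) = 27e^(-t)sin(3t) - e^(-t)cos(3t), y(t) = -19e^(-t)sin(3t) - 2e^(-t)cos(3t)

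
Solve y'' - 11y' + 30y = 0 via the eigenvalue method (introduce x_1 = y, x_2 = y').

y(t) = c_1e^(5t) + c_2e^(6t)

Let x_1 = y, x_2 = y'. Then x_1' = x_2 and x_2' = -30x_1 + 11x_2.
A = [[0,1],[-30,11]]; det(A-λI) = λ^2 - 11λ + 30.
Eigenvalues λ = 5, 6 with eigenvectors (1,5), (1,6).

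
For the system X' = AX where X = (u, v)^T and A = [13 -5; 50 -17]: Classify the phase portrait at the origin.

stable spiral

A = [[13,-5],[50,-17]]; det(A-λI) = λ^2 + 4λ + 29.
λ = -2 ± 5i: negative real part.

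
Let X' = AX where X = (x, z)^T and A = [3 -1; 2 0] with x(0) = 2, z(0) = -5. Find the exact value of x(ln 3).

A = [[3,-1],[2,0]]; eigenvalues λ = 2, 1.
Eigenvectors: (1,1) for λ=2, (1,2) for λ=1.
From the initial condition, c_1 = 9, c_2 = -7.
x(ln 3) = (9)(3^2)(1) + (-7)(3^1)(1) = 60.

60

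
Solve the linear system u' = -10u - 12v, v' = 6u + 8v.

Coefficient matrix A = [[-10, -12], [6, 8]].
Characteristic polynomial det(A - λI) = λ^2 + 2λ - 8 = 0.
Eigenvalues λ = -4, 2.
For λ=-4: (A-λI) row 1 is [-6, -12], so an eigenvector is (2, -1).
For λ=2: (A-λI) row 1 is [-12, -12], so an eigenvector is (1, -1).
General solution: c_1e^(-4t)(2,-1) + c_2e^(2t)(1,-1).

u(t) = 2c_1e^(-4t) + c_2e^(2t), v(t) = -c_1e^(-4t) - c_2e^(2t)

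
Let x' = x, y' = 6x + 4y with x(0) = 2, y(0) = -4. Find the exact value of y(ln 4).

-16

A = [[1,0],[6,4]]; eigenvalues λ = 1, 4.
Eigenvectors: (-1,2) for λ=1, (0,-1) for λ=4.
From the initial condition, c_1 = -2, c_2 = 0.
y(ln 4) = (-2)(4^1)(2) + (0)(4^4)(-1) = -16.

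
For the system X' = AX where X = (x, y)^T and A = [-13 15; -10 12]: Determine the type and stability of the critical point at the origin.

saddle

A = [[-13,15],[-10,12]]; det(A-λI) = λ^2 + λ - 6.
λ = -3, 2: opposite signs.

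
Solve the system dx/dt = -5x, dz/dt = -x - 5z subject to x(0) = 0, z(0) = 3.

Coefficient matrix A = [[-5, 0], [-1, -5]].
Characteristic polynomial det(A - λI) = λ^2 + 10λ + 25 = 0.
Single eigenvalue λ = -5 with algebraic multiplicity 2.
Eigenvector v = (0,1); generalized eigenvector w with (A-λI)w=v is (-1,-3).
General solution: e^(-5t)[K_1·v + K_2·(t·v + w)].
Applying x(0)=0, z(0)=3 gives K_1=3, K_2=0.

x(t) = 0, z(t) = 3e^(-5t)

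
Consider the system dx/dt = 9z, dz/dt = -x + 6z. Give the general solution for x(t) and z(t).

Coefficient matrix A = [[0, 9], [-1, 6]].
Characteristic polynomial det(A - λI) = λ^2 - 6λ + 9 = 0.
Single eigenvalue λ = 3 with algebraic multiplicity 2.
Eigenvector v = (-3,-1); generalized eigenvector w with (A-λI)w=v is (-2,-1).
General solution: e^(3t)[C_1·v + C_2·(t·v + w)].

x(t) = -3C_1e^(3t) - 3C_2te^(3t) - 2C_2e^(3t), z(t) = -C_1e^(3t) - C_2te^(3t) - C_2e^(3t)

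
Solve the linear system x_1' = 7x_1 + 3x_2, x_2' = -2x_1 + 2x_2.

x_1(t) = 3K_1e^(5t) - K_2e^(4t), x_2(t) = -2K_1e^(5t) + K_2e^(4t)

Coefficient matrix A = [[7, 3], [-2, 2]].
Characteristic polynomial det(A - λI) = λ^2 - 9λ + 20 = 0.
Eigenvalues λ = 5, 4.
For λ=5: (A-λI) row 1 is [2, 3], so an eigenvector is (3, -2).
For λ=4: (A-λI) row 1 is [3, 3], so an eigenvector is (-1, 1).
General solution: K_1e^(5t)(3,-2) + K_2e^(4t)(-1,1).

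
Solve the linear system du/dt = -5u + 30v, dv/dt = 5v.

Coefficient matrix A = [[-5, 30], [0, 5]].
Characteristic polynomial det(A - λI) = λ^2 - 25 = 0.
Eigenvalues λ = 5, -5.
For λ=5: (A-λI) row 1 is [-10, 30], so an eigenvector is (3, 1).
For λ=-5: (A-λI) row 1 is [0, 30], so an eigenvector is (1, 0).
General solution: c_1e^(5t)(3,1) + c_2e^(-5t)(1,0).

u(t) = 3c_1e^(5t) + c_2e^(-5t), v(t) = c_1e^(5t)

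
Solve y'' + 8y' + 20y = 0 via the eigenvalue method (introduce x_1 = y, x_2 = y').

Let x_1 = y, x_2 = y'. Then x_1' = x_2 and x_2' = -20x_1 - 8x_2.
A = [[0,1],[-20,-8]]; det(A-λI) = λ^2 + 8λ + 20.
Eigenvalues λ = -4 ± 2i.

y(t) = K_1e^(-4t)cos(2t) + K_2e^(-4t)sin(2t)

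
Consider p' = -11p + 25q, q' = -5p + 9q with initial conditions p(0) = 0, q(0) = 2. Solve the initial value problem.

p(t) = 10e^(-t)sin(5t), q(t) = 4e^(-t)sin(5t) + 2e^(-t)cos(5t)

Coefficient matrix A = [[-11, 25], [-5, 9]].
Characteristic polynomial det(A - λI) = λ^2 + 2λ + 26 = 0.
Eigenvalues λ = -1 ± 5i (complex conjugate pair).
For λ=-1+5i: an eigenvector is (2,1) - i(1,0) = (2 - i, 1).
A real fundamental pair from Re and Im of e^((-1+5i)t)v: X_1 = e^(-t)(cos(5t)·(2,1) + sin(5t)·(1,0)), X_2 = e^(-t)(sin(5t)·(2,1) - cos(5t)·(1,0)).
General solution: C_1X_1 + C_2X_2.
Applying p(0)=0, q(0)=2 gives C_1=2, C_2=4.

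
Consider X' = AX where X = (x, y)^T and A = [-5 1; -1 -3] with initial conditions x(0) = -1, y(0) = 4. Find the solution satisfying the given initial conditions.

x(t) = 5te^(-4t) - e^(-4t), y(t) = 5te^(-4t) + 4e^(-4t)

Coefficient matrix A = [[-5, 1], [-1, -3]].
Characteristic polynomial det(A - λI) = λ^2 + 8λ + 16 = 0.
Single eigenvalue λ = -4 with algebraic multiplicity 2.
Eigenvector v = (-1,-1); generalized eigenvector w with (A-λI)w=v is (3,2).
General solution: e^(-4t)[C_1·v + C_2·(t·v + w)].
Applying x(0)=-1, y(0)=4 gives C_1=-14, C_2=-5.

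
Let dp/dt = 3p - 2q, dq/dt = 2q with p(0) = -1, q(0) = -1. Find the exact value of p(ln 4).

32

A = [[3,-2],[0,2]]; eigenvalues λ = 3, 2.
Eigenvectors: (1,0) for λ=3, (-2,-1) for λ=2.
From the initial condition, c_1 = 1, c_2 = 1.
p(ln 4) = (1)(4^3)(1) + (1)(4^2)(-2) = 32.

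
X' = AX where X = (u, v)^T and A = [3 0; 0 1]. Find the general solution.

u(t) = -c_2e^(3t), v(t) = c_1e^(t)

Coefficient matrix A = [[3, 0], [0, 1]].
Characteristic polynomial det(A - λI) = λ^2 - 4λ + 3 = 0.
Eigenvalues λ = 1, 3.
For λ=1: (A-λI) row 1 is [2, 0], so an eigenvector is (0, 1).
For λ=3: (A-λI) row 2 is [0, -2], so an eigenvector is (-1, 0).
General solution: c_1e^(t)(0,1) + c_2e^(3t)(-1,0).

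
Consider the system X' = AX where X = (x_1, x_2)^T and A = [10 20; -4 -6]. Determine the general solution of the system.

x_1(t) = -2c_1e^(2t)sin(4t) - c_1e^(2t)cos(4t) - c_2e^(2t)sin(4t) + 2c_2e^(2t)cos(4t), x_2(t) = c_1e^(2t)sin(4t) - c_2e^(2t)cos(4t)

Coefficient matrix A = [[10, 20], [-4, -6]].
Characteristic polynomial det(A - λI) = λ^2 - 4λ + 20 = 0.
Eigenvalues λ = 2 ± 4i (complex conjugate pair).
For λ=2+4i: an eigenvector is (-1,0) - i(-2,1) = (-1 + 2i, 0 - i).
A real fundamental pair from Re and Im of e^((2+4i)t)v: X_1 = e^(2t)(cos(4t)·(-1,0) + sin(4t)·(-2,1)), X_2 = e^(2t)(sin(4t)·(-1,0) - cos(4t)·(-2,1)).
General solution: c_1X_1 + c_2X_2.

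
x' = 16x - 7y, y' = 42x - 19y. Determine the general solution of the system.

x(t) = -K_1e^(-5t) + K_2e^(2t), y(t) = -3K_1e^(-5t) + 2K_2e^(2t)

Coefficient matrix A = [[16, -7], [42, -19]].
Characteristic polynomial det(A - λI) = λ^2 + 3λ - 10 = 0.
Eigenvalues λ = -5, 2.
For λ=-5: (A-λI) row 1 is [21, -7], so an eigenvector is (-1, -3).
For λ=2: (A-λI) row 1 is [14, -7], so an eigenvector is (1, 2).
General solution: K_1e^(-5t)(-1,-3) + K_2e^(2t)(1,2).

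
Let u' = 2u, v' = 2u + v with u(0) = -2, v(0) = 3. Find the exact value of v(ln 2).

A = [[2,0],[2,1]]; eigenvalues λ = 2, 1.
Eigenvectors: (1,2) for λ=2, (0,1) for λ=1.
From the initial condition, c_1 = -2, c_2 = 7.
v(ln 2) = (-2)(2^2)(2) + (7)(2^1)(1) = -2.

-2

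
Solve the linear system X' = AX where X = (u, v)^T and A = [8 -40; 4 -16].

u(t) = -K_1e^(-4t)sin(4t) + 3K_1e^(-4t)cos(4t) + 3K_2e^(-4t)sin(4t) + K_2e^(-4t)cos(4t), v(t) = K_1e^(-4t)cos(4t) + K_2e^(-4t)sin(4t)

Coefficient matrix A = [[8, -40], [4, -16]].
Characteristic polynomial det(A - λI) = λ^2 + 8λ + 32 = 0.
Eigenvalues λ = -4 ± 4i (complex conjugate pair).
For λ=-4+4i: an eigenvector is (3,1) - i(-1,0) = (3 + i, 1).
A real fundamental pair from Re and Im of e^((-4+4i)t)v: X_1 = e^(-4t)(cos(4t)·(3,1) + sin(4t)·(-1,0)), X_2 = e^(-4t)(sin(4t)·(3,1) - cos(4t)·(-1,0)).
General solution: K_1X_1 + K_2X_2.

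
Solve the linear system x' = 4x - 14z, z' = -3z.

Coefficient matrix A = [[4, -14], [0, -3]].
Characteristic polynomial det(A - λI) = λ^2 - λ - 12 = 0.
Eigenvalues λ = 4, -3.
For λ=4: (A-λI) row 1 is [0, -14], so an eigenvector is (1, 0).
For λ=-3: (A-λI) row 1 is [7, -14], so an eigenvector is (2, 1).
General solution: K_1e^(4t)(1,0) + K_2e^(-3t)(2,1).

x(t) = K_1e^(4t) + 2K_2e^(-3t), z(t) = K_2e^(-3t)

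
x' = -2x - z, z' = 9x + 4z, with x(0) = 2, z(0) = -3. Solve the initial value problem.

x(t) = -3te^(t) + 2e^(t), z(t) = 9te^(t) - 3e^(t)

Coefficient matrix A = [[-2, -1], [9, 4]].
Characteristic polynomial det(A - λI) = λ^2 - 2λ + 1 = 0.
Single eigenvalue λ = 1 with algebraic multiplicity 2.
Eigenvector v = (-1,3); generalized eigenvector w with (A-λI)w=v is (1,-2).
General solution: e^(t)[K_1·v + K_2·(t·v + w)].
Applying x(0)=2, z(0)=-3 gives K_1=1, K_2=3.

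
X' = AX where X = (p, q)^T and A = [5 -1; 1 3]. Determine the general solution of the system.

p(t) = -K_1e^(4t) - K_2te^(4t), q(t) = -K_1e^(4t) - K_2te^(4t) + K_2e^(4t)

Coefficient matrix A = [[5, -1], [1, 3]].
Characteristic polynomial det(A - λI) = λ^2 - 8λ + 16 = 0.
Single eigenvalue λ = 4 with algebraic multiplicity 2.
Eigenvector v = (-1,-1); generalized eigenvector w with (A-λI)w=v is (0,1).
General solution: e^(4t)[K_1·v + K_2·(t·v + w)].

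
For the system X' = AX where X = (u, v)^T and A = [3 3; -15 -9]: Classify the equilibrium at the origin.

stable spiral

A = [[3,3],[-15,-9]]; det(A-λI) = λ^2 + 6λ + 18.
λ = -3 ± 3i: negative real part.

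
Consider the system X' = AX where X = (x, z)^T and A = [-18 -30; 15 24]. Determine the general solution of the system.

Coefficient matrix A = [[-18, -30], [15, 24]].
Characteristic polynomial det(A - λI) = λ^2 - 6λ + 18 = 0.
Eigenvalues λ = 3 ± 3i (complex conjugate pair).
For λ=3+3i: an eigenvector is (1,-1) - i(3,-2) = (1 - 3i, -1 + 2i).
A real fundamental pair from Re and Im of e^((3+3i)t)v: X_1 = e^(3t)(cos(3t)·(1,-1) + sin(3t)·(3,-2)), X_2 = e^(3t)(sin(3t)·(1,-1) - cos(3t)·(3,-2)).
General solution: K_1X_1 + K_2X_2.

x(t) = 3K_1e^(3t)sin(3t) + K_1e^(3t)cos(3t) + K_2e^(3t)sin(3t) - 3K_2e^(3t)cos(3t), z(t) = -2K_1e^(3t)sin(3t) - K_1e^(3t)cos(3t) - K_2e^(3t)sin(3t) + 2K_2e^(3t)cos(3t)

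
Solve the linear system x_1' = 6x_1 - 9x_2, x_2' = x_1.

Coefficient matrix A = [[6, -9], [1, 0]].
Characteristic polynomial det(A - λI) = λ^2 - 6λ + 9 = 0.
Single eigenvalue λ = 3 with algebraic multiplicity 2.
Eigenvector v = (3,1); generalized eigenvector w with (A-λI)w=v is (1,0).
General solution: e^(3t)[C_1·v + C_2·(t·v + w)].

x_1(t) = 3C_1e^(3t) + 3C_2te^(3t) + C_2e^(3t), x_2(t) = C_1e^(3t) + C_2te^(3t)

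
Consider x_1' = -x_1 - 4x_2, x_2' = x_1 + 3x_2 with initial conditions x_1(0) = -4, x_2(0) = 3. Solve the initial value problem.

Coefficient matrix A = [[-1, -4], [1, 3]].
Characteristic polynomial det(A - λI) = λ^2 - 2λ + 1 = 0.
Single eigenvalue λ = 1 with algebraic multiplicity 2.
Eigenvector v = (2,-1); generalized eigenvector w with (A-λI)w=v is (-3,1).
General solution: e^(t)[c_1·v + c_2·(t·v + w)].
Applying x_1(0)=-4, x_2(0)=3 gives c_1=-5, c_2=-2.

x_1(t) = -4te^(t) - 4e^(t), x_2(t) = 2te^(t) + 3e^(t)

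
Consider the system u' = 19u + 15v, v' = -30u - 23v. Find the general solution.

Coefficient matrix A = [[19, 15], [-30, -23]].
Characteristic polynomial det(A - λI) = λ^2 + 4λ + 13 = 0.
Eigenvalues λ = -2 ± 3i (complex conjugate pair).
For λ=-2+3i: an eigenvector is (-1,1) - i(-2,3) = (-1 + 2i, 1 - 3i).
A real fundamental pair from Re and Im of e^((-2+3i)t)v: X_1 = e^(-2t)(cos(3t)·(-1,1) + sin(3t)·(-2,3)), X_2 = e^(-2t)(sin(3t)·(-1,1) - cos(3t)·(-2,3)).
General solution: C_1X_1 + C_2X_2.

u(t) = -2C_1e^(-2t)sin(3t) - C_1e^(-2t)cos(3t) - C_2e^(-2t)sin(3t) + 2C_2e^(-2t)cos(3t), v(t) = 3C_1e^(-2t)sin(3t) + C_1e^(-2t)cos(3t) + C_2e^(-2t)sin(3t) - 3C_2e^(-2t)cos(3t)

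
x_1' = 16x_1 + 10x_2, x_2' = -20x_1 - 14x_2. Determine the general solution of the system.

Coefficient matrix A = [[16, 10], [-20, -14]].
Characteristic polynomial det(A - λI) = λ^2 - 2λ - 24 = 0.
Eigenvalues λ = -4, 6.
For λ=-4: (A-λI) row 1 is [20, 10], so an eigenvector is (1, -2).
For λ=6: (A-λI) row 1 is [10, 10], so an eigenvector is (1, -1).
General solution: K_1e^(-4t)(1,-2) + K_2e^(6t)(1,-1).

x_1(t) = K_1e^(-4t) + K_2e^(6t), x_2(t) = -2K_1e^(-4t) - K_2e^(6t)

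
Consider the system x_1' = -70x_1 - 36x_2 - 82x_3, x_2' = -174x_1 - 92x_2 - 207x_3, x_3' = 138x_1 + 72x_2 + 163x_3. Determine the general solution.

Coefficient matrix A = [[-70, -36, -82], [-174, -92, -207], [138, 72, 163]].
det(A - λI) = 0 gives eigenvalues λ = -2, 4, -1.
For λ=-2: eigenvector (-3,-8,6).
For λ=4: eigenvector (2,5,-4).
For λ=-1: eigenvector (2,3,-3).
General solution: c_1e^(-2t)(-3,-8,6) + c_2e^(4t)(2,5,-4) + c_3e^(-t)(2,3,-3).

x_1(t) = -3c_1e^(-2t) + 2c_2e^(4t) + 2c_3e^(-t), x_2(t) = -8c_1e^(-2t) + 5c_2e^(4t) + 3c_3e^(-t), x_3(t) = 6c_1e^(-2t) - 4c_2e^(4t) - 3c_3e^(-t)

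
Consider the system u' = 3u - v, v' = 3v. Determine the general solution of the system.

u(t) = c_1e^(3t) + c_2te^(3t) - 2c_2e^(3t), v(t) = -c_2e^(3t)

Coefficient matrix A = [[3, -1], [0, 3]].
Characteristic polynomial det(A - λI) = λ^2 - 6λ + 9 = 0.
Single eigenvalue λ = 3 with algebraic multiplicity 2.
Eigenvector v = (1,0); generalized eigenvector w with (A-λI)w=v is (-2,-1).
General solution: e^(3t)[c_1·v + c_2·(t·v + w)].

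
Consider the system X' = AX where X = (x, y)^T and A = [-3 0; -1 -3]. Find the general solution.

x(t) = -K_2e^(-3t), y(t) = K_1e^(-3t) + K_2te^(-3t) + 2K_2e^(-3t)

Coefficient matrix A = [[-3, 0], [-1, -3]].
Characteristic polynomial det(A - λI) = λ^2 + 6λ + 9 = 0.
Single eigenvalue λ = -3 with algebraic multiplicity 2.
Eigenvector v = (0,1); generalized eigenvector w with (A-λI)w=v is (-1,2).
General solution: e^(-3t)[K_1·v + K_2·(t·v + w)].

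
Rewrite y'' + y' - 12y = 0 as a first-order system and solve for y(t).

y(t) = c_1e^(-4t) + c_2e^(3t)

Let x_1 = y, x_2 = y'. Then x_1' = x_2 and x_2' = 12x_1 - x_2.
A = [[0,1],[12,-1]]; det(A-λI) = λ^2 + λ - 12.
Eigenvalues λ = -4, 3 with eigenvectors (1,-4), (1,3).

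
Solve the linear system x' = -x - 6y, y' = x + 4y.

x(t) = 2c_1e^(2t) + 3c_2e^(t), y(t) = -c_1e^(2t) - c_2e^(t)

Coefficient matrix A = [[-1, -6], [1, 4]].
Characteristic polynomial det(A - λI) = λ^2 - 3λ + 2 = 0.
Eigenvalues λ = 2, 1.
For λ=2: (A-λI) row 1 is [-3, -6], so an eigenvector is (2, -1).
For λ=1: (A-λI) row 1 is [-2, -6], so an eigenvector is (3, -1).
General solution: c_1e^(2t)(2,-1) + c_2e^(t)(3,-1).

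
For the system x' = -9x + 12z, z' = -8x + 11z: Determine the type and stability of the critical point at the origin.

A = [[-9,12],[-8,11]]; det(A-λI) = λ^2 - 2λ - 3.
λ = -1, 3: opposite signs.

saddle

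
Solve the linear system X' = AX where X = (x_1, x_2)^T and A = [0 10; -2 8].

x_1(t) = c_1e^(4t)sin(2t) + 2c_1e^(4t)cos(2t) + 2c_2e^(4t)sin(2t) - c_2e^(4t)cos(2t), x_2(t) = c_1e^(4t)cos(2t) + c_2e^(4t)sin(2t)

Coefficient matrix A = [[0, 10], [-2, 8]].
Characteristic polynomial det(A - λI) = λ^2 - 8λ + 20 = 0.
Eigenvalues λ = 4 ± 2i (complex conjugate pair).
For λ=4+2i: an eigenvector is (2,1) - i(1,0) = (2 - i, 1).
A real fundamental pair from Re and Im of e^((4+2i)t)v: X_1 = e^(4t)(cos(2t)·(2,1) + sin(2t)·(1,0)), X_2 = e^(4t)(sin(2t)·(2,1) - cos(2t)·(1,0)).
General solution: c_1X_1 + c_2X_2.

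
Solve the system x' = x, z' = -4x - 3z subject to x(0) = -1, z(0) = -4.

Coefficient matrix A = [[1, 0], [-4, -3]].
Characteristic polynomial det(A - λI) = λ^2 + 2λ - 3 = 0.
Eigenvalues λ = -3, 1.
For λ=-3: (A-λI) row 1 is [4, 0], so an eigenvector is (0, -1).
For λ=1: (A-λI) row 2 is [-4, -4], so an eigenvector is (-1, 1).
General solution: K_1e^(-3t)(0,-1) + K_2e^(t)(-1,1).
Applying x(0)=-1, z(0)=-4 gives K_1=5, K_2=1.

x(t) = -e^(t), z(t) = e^(t) - 5e^(-3t)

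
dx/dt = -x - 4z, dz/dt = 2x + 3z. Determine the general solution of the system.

x(t) = K_1e^(t)sin(2t) + K_1e^(t)cos(2t) + K_2e^(t)sin(2t) - K_2e^(t)cos(2t), z(t) = -K_1e^(t)cos(2t) - K_2e^(t)sin(2t)

Coefficient matrix A = [[-1, -4], [2, 3]].
Characteristic polynomial det(A - λI) = λ^2 - 2λ + 5 = 0.
Eigenvalues λ = 1 ± 2i (complex conjugate pair).
For λ=1+2i: an eigenvector is (1,-1) - i(1,0) = (1 - i, -1).
A real fundamental pair from Re and Im of e^((1+2i)t)v: X_1 = e^(t)(cos(2t)·(1,-1) + sin(2t)·(1,0)), X_2 = e^(t)(sin(2t)·(1,-1) - cos(2t)·(1,0)).
General solution: K_1X_1 + K_2X_2.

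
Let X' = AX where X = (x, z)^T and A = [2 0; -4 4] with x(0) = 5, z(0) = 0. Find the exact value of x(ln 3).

45

A = [[2,0],[-4,4]]; eigenvalues λ = 4, 2.
Eigenvectors: (0,-1) for λ=4, (1,2) for λ=2.
From the initial condition, c_1 = 10, c_2 = 5.
x(ln 3) = (10)(3^4)(0) + (5)(3^2)(1) = 45.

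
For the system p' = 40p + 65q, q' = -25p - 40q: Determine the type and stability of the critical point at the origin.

center

A = [[40,65],[-25,-40]]; det(A-λI) = λ^2 + 25.
λ = 0 ± 5i: zero real part.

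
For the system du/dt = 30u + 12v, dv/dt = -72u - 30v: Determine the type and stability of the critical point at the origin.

A = [[30,12],[-72,-30]]; det(A-λI) = λ^2 - 36.
λ = 6, -6: opposite signs.

saddle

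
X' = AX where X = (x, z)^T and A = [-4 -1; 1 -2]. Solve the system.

Coefficient matrix A = [[-4, -1], [1, -2]].
Characteristic polynomial det(A - λI) = λ^2 + 6λ + 9 = 0.
Single eigenvalue λ = -3 with algebraic multiplicity 2.
Eigenvector v = (1,-1); generalized eigenvector w with (A-λI)w=v is (-2,1).
General solution: e^(-3t)[K_1·v + K_2·(t·v + w)].

x(t) = K_1e^(-3t) + K_2te^(-3t) - 2K_2e^(-3t), z(t) = -K_1e^(-3t) - K_2te^(-3t) + K_2e^(-3t)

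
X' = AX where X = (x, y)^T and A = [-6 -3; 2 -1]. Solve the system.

Coefficient matrix A = [[-6, -3], [2, -1]].
Characteristic polynomial det(A - λI) = λ^2 + 7λ + 12 = 0.
Eigenvalues λ = -3, -4.
For λ=-3: (A-λI) row 1 is [-3, -3], so an eigenvector is (1, -1).
For λ=-4: (A-λI) row 1 is [-2, -3], so an eigenvector is (3, -2).
General solution: K_1e^(-3t)(1,-1) + K_2e^(-4t)(3,-2).

x(t) = K_1e^(-3t) + 3K_2e^(-4t), y(t) = -K_1e^(-3t) - 2K_2e^(-4t)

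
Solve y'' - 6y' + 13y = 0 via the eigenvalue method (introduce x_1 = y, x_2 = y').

Let x_1 = y, x_2 = y'. Then x_1' = x_2 and x_2' = -13x_1 + 6x_2.
A = [[0,1],[-13,6]]; det(A-λI) = λ^2 - 6λ + 13.
Eigenvalues λ = 3 ± 2i.

y(t) = K_1e^(3t)cos(2t) + K_2e^(3t)sin(2t)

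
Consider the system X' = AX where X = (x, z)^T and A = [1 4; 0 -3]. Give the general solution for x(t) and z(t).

Coefficient matrix A = [[1, 4], [0, -3]].
Characteristic polynomial det(A - λI) = λ^2 + 2λ - 3 = 0.
Eigenvalues λ = -3, 1.
For λ=-3: (A-λI) row 1 is [4, 4], so an eigenvector is (1, -1).
For λ=1: (A-λI) row 1 is [0, 4], so an eigenvector is (-1, 0).
General solution: C_1e^(-3t)(1,-1) + C_2e^(t)(-1,0).

x(t) = C_1e^(-3t) - C_2e^(t), z(t) = -C_1e^(-3t)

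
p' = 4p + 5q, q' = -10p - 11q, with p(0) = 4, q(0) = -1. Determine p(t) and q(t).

Coefficient matrix A = [[4, 5], [-10, -11]].
Characteristic polynomial det(A - λI) = λ^2 + 7λ + 6 = 0.
Eigenvalues λ = -6, -1.
For λ=-6: (A-λI) row 1 is [10, 5], so an eigenvector is (-1, 2).
For λ=-1: (A-λI) row 1 is [5, 5], so an eigenvector is (1, -1).
General solution: K_1e^(-6t)(-1,2) + K_2e^(-t)(1,-1).
Applying p(0)=4, q(0)=-1 gives K_1=3, K_2=7.

p(t) = 7e^(-t) - 3e^(-6t), q(t) = -7e^(-t) + 6e^(-6t)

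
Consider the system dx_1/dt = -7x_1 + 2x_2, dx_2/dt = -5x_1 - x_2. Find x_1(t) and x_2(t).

x_1(t) = c_1e^(-4t)sin(t) - c_1e^(-4t)cos(t) - c_2e^(-4t)sin(t) - c_2e^(-4t)cos(t), x_2(t) = 2c_1e^(-4t)sin(t) - c_1e^(-4t)cos(t) - c_2e^(-4t)sin(t) - 2c_2e^(-4t)cos(t)

Coefficient matrix A = [[-7, 2], [-5, -1]].
Characteristic polynomial det(A - λI) = λ^2 + 8λ + 17 = 0.
Eigenvalues λ = -4 ± i (complex conjugate pair).
For λ=-4+i: an eigenvector is (-1,-1) - i(1,2) = (-1 - i, -1 - 2i).
A real fundamental pair from Re and Im of e^((-4+i)t)v: X_1 = e^(-4t)(cos(t)·(-1,-1) + sin(t)·(1,2)), X_2 = e^(-4t)(sin(t)·(-1,-1) - cos(t)·(1,2)).
General solution: c_1X_1 + c_2X_2.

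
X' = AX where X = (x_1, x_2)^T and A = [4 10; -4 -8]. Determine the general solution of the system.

x_1(t) = -2C_1e^(-2t)sin(2t) + C_1e^(-2t)cos(2t) + C_2e^(-2t)sin(2t) + 2C_2e^(-2t)cos(2t), x_2(t) = C_1e^(-2t)sin(2t) - C_1e^(-2t)cos(2t) - C_2e^(-2t)sin(2t) - C_2e^(-2t)cos(2t)

Coefficient matrix A = [[4, 10], [-4, -8]].
Characteristic polynomial det(A - λI) = λ^2 + 4λ + 8 = 0.
Eigenvalues λ = -2 ± 2i (complex conjugate pair).
For λ=-2+2i: an eigenvector is (1,-1) - i(-2,1) = (1 + 2i, -1 - i).
A real fundamental pair from Re and Im of e^((-2+2i)t)v: X_1 = e^(-2t)(cos(2t)·(1,-1) + sin(2t)·(-2,1)), X_2 = e^(-2t)(sin(2t)·(1,-1) - cos(2t)·(-2,1)).
General solution: C_1X_1 + C_2X_2.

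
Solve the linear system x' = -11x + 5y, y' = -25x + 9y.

x(t) = c_1e^(-t)cos(5t) + c_2e^(-t)sin(5t), y(t) = -c_1e^(-t)sin(5t) + 2c_1e^(-t)cos(5t) + 2c_2e^(-t)sin(5t) + c_2e^(-t)cos(5t)

Coefficient matrix A = [[-11, 5], [-25, 9]].
Characteristic polynomial det(A - λI) = λ^2 + 2λ + 26 = 0.
Eigenvalues λ = -1 ± 5i (complex conjugate pair).
For λ=-1+5i: an eigenvector is (1,2) - i(0,-1) = (1, 2 + i).
A real fundamental pair from Re and Im of e^((-1+5i)t)v: X_1 = e^(-t)(cos(5t)·(1,2) + sin(5t)·(0,-1)), X_2 = e^(-t)(sin(5t)·(1,2) - cos(5t)·(0,-1)).
General solution: c_1X_1 + c_2X_2.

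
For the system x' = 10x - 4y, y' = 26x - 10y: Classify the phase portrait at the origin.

center

A = [[10,-4],[26,-10]]; det(A-λI) = λ^2 + 4.
λ = 0 ± 2i: zero real part.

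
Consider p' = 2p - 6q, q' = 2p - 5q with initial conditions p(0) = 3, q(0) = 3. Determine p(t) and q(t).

Coefficient matrix A = [[2, -6], [2, -5]].
Characteristic polynomial det(A - λI) = λ^2 + 3λ + 2 = 0.
Eigenvalues λ = -2, -1.
For λ=-2: (A-λI) row 1 is [4, -6], so an eigenvector is (3, 2).
For λ=-1: (A-λI) row 1 is [3, -6], so an eigenvector is (-2, -1).
General solution: c_1e^(-2t)(3,2) + c_2e^(-t)(-2,-1).
Applying p(0)=3, q(0)=3 gives c_1=3, c_2=3.

p(t) = -6e^(-t) + 9e^(-2t), q(t) = -3e^(-t) + 6e^(-2t)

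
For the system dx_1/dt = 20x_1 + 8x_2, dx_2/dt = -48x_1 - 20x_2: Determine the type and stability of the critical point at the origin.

saddle

A = [[20,8],[-48,-20]]; det(A-λI) = λ^2 - 16.
λ = -4, 4: opposite signs.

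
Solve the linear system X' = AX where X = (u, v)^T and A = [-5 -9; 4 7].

Coefficient matrix A = [[-5, -9], [4, 7]].
Characteristic polynomial det(A - λI) = λ^2 - 2λ + 1 = 0.
Single eigenvalue λ = 1 with algebraic multiplicity 2.
Eigenvector v = (3,-2); generalized eigenvector w with (A-λI)w=v is (-2,1).
General solution: e^(t)[C_1·v + C_2·(t·v + w)].

u(t) = 3C_1e^(t) + 3C_2te^(t) - 2C_2e^(t), v(t) = -2C_1e^(t) - 2C_2te^(t) + C_2e^(t)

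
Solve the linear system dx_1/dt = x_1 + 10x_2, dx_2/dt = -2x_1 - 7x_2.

x_1(t) = K_1e^(-3t)sin(2t) - 2K_1e^(-3t)cos(2t) - 2K_2e^(-3t)sin(2t) - K_2e^(-3t)cos(2t), x_2(t) = K_1e^(-3t)cos(2t) + K_2e^(-3t)sin(2t)

Coefficient matrix A = [[1, 10], [-2, -7]].
Characteristic polynomial det(A - λI) = λ^2 + 6λ + 13 = 0.
Eigenvalues λ = -3 ± 2i (complex conjugate pair).
For λ=-3+2i: an eigenvector is (-2,1) - i(1,0) = (-2 - i, 1).
A real fundamental pair from Re and Im of e^((-3+2i)t)v: X_1 = e^(-3t)(cos(2t)·(-2,1) + sin(2t)·(1,0)), X_2 = e^(-3t)(sin(2t)·(-2,1) - cos(2t)·(1,0)).
General solution: K_1X_1 + K_2X_2.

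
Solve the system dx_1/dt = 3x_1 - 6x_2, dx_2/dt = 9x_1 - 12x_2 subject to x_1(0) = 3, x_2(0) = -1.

Coefficient matrix A = [[3, -6], [9, -12]].
Characteristic polynomial det(A - λI) = λ^2 + 9λ + 18 = 0.
Eigenvalues λ = -6, -3.
For λ=-6: (A-λI) row 1 is [9, -6], so an eigenvector is (2, 3).
For λ=-3: (A-λI) row 1 is [6, -6], so an eigenvector is (-1, -1).
General solution: K_1e^(-6t)(2,3) + K_2e^(-3t)(-1,-1).
Applying x_1(0)=3, x_2(0)=-1 gives K_1=-4, K_2=-11.

x_1(t) = 11e^(-3t) - 8e^(-6t), x_2(t) = 11e^(-3t) - 12e^(-6t)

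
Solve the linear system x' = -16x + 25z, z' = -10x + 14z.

Coefficient matrix A = [[-16, 25], [-10, 14]].
Characteristic polynomial det(A - λI) = λ^2 + 2λ + 26 = 0.
Eigenvalues λ = -1 ± 5i (complex conjugate pair).
For λ=-1+5i: an eigenvector is (1,1) - i(2,1) = (1 - 2i, 1 - i).
A real fundamental pair from Re and Im of e^((-1+5i)t)v: X_1 = e^(-t)(cos(5t)·(1,1) + sin(5t)·(2,1)), X_2 = e^(-t)(sin(5t)·(1,1) - cos(5t)·(2,1)).
General solution: K_1X_1 + K_2X_2.

x(t) = 2K_1e^(-t)sin(5t) + K_1e^(-t)cos(5t) + K_2e^(-t)sin(5t) - 2K_2e^(-t)cos(5t), z(t) = K_1e^(-t)sin(5t) + K_1e^(-t)cos(5t) + K_2e^(-t)sin(5t) - K_2e^(-t)cos(5t)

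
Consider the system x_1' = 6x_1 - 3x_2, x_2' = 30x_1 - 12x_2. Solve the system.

x_1(t) = c_1e^(-3t)cos(3t) + c_2e^(-3t)sin(3t), x_2(t) = c_1e^(-3t)sin(3t) + 3c_1e^(-3t)cos(3t) + 3c_2e^(-3t)sin(3t) - c_2e^(-3t)cos(3t)

Coefficient matrix A = [[6, -3], [30, -12]].
Characteristic polynomial det(A - λI) = λ^2 + 6λ + 18 = 0.
Eigenvalues λ = -3 ± 3i (complex conjugate pair).
For λ=-3+3i: an eigenvector is (1,3) - i(0,1) = (1, 3 - i).
A real fundamental pair from Re and Im of e^((-3+3i)t)v: X_1 = e^(-3t)(cos(3t)·(1,3) + sin(3t)·(0,1)), X_2 = e^(-3t)(sin(3t)·(1,3) - cos(3t)·(0,1)).
General solution: c_1X_1 + c_2X_2.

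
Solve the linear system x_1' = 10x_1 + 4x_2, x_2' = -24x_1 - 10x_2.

x_1(t) = -C_1e^(-2t) - C_2e^(2t), x_2(t) = 3C_1e^(-2t) + 2C_2e^(2t)

Coefficient matrix A = [[10, 4], [-24, -10]].
Characteristic polynomial det(A - λI) = λ^2 - 4 = 0.
Eigenvalues λ = -2, 2.
For λ=-2: (A-λI) row 1 is [12, 4], so an eigenvector is (-1, 3).
For λ=2: (A-λI) row 1 is [8, 4], so an eigenvector is (-1, 2).
General solution: C_1e^(-2t)(-1,3) + C_2e^(2t)(-1,2).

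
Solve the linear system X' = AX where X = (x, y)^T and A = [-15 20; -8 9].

Coefficient matrix A = [[-15, 20], [-8, 9]].
Characteristic polynomial det(A - λI) = λ^2 + 6λ + 25 = 0.
Eigenvalues λ = -3 ± 4i (complex conjugate pair).
For λ=-3+4i: an eigenvector is (2,1) - i(-1,-1) = (2 + i, 1 + i).
A real fundamental pair from Re and Im of e^((-3+4i)t)v: X_1 = e^(-3t)(cos(4t)·(2,1) + sin(4t)·(-1,-1)), X_2 = e^(-3t)(sin(4t)·(2,1) - cos(4t)·(-1,-1)).
General solution: K_1X_1 + K_2X_2.

x(t) = -K_1e^(-3t)sin(4t) + 2K_1e^(-3t)cos(4t) + 2K_2e^(-3t)sin(4t) + K_2e^(-3t)cos(4t), y(t) = -K_1e^(-3t)sin(4t) + K_1e^(-3t)cos(4t) + K_2e^(-3t)sin(4t) + K_2e^(-3t)cos(4t)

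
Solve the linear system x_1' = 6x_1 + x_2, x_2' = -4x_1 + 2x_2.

x_1(t) = c_1e^(4t) + c_2te^(4t) + 2c_2e^(4t), x_2(t) = -2c_1e^(4t) - 2c_2te^(4t) - 3c_2e^(4t)

Coefficient matrix A = [[6, 1], [-4, 2]].
Characteristic polynomial det(A - λI) = λ^2 - 8λ + 16 = 0.
Single eigenvalue λ = 4 with algebraic multiplicity 2.
Eigenvector v = (1,-2); generalized eigenvector w with (A-λI)w=v is (2,-3).
General solution: e^(4t)[c_1·v + c_2·(t·v + w)].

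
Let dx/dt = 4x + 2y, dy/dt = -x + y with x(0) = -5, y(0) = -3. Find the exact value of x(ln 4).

A = [[4,2],[-1,1]]; eigenvalues λ = 3, 2.
Eigenvectors: (2,-1) for λ=3, (1,-1) for λ=2.
From the initial condition, c_1 = -8, c_2 = 11.
x(ln 4) = (-8)(4^3)(2) + (11)(4^2)(1) = -848.

-848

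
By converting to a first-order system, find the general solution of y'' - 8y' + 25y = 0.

Let x_1 = y, x_2 = y'. Then x_1' = x_2 and x_2' = -25x_1 + 8x_2.
A = [[0,1],[-25,8]]; det(A-λI) = λ^2 - 8λ + 25.
Eigenvalues λ = 4 ± 3i.

y(t) = K_1e^(4t)cos(3t) + K_2e^(4t)sin(3t)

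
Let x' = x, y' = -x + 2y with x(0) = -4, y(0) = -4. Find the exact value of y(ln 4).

-16

A = [[1,0],[-1,2]]; eigenvalues λ = 1, 2.
Eigenvectors: (-1,-1) for λ=1, (0,1) for λ=2.
From the initial condition, c_1 = 4, c_2 = 0.
y(ln 4) = (4)(4^1)(-1) + (0)(4^2)(1) = -16.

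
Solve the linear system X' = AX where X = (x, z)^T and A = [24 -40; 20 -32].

x(t) = -c_1e^(-4t)sin(4t) - 3c_1e^(-4t)cos(4t) - 3c_2e^(-4t)sin(4t) + c_2e^(-4t)cos(4t), z(t) = -c_1e^(-4t)sin(4t) - 2c_1e^(-4t)cos(4t) - 2c_2e^(-4t)sin(4t) + c_2e^(-4t)cos(4t)

Coefficient matrix A = [[24, -40], [20, -32]].
Characteristic polynomial det(A - λI) = λ^2 + 8λ + 32 = 0.
Eigenvalues λ = -4 ± 4i (complex conjugate pair).
For λ=-4+4i: an eigenvector is (-3,-2) - i(-1,-1) = (-3 + i, -2 + i).
A real fundamental pair from Re and Im of e^((-4+4i)t)v: X_1 = e^(-4t)(cos(4t)·(-3,-2) + sin(4t)·(-1,-1)), X_2 = e^(-4t)(sin(4t)·(-3,-2) - cos(4t)·(-1,-1)).
General solution: c_1X_1 + c_2X_2.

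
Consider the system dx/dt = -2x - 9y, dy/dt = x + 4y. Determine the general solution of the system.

Coefficient matrix A = [[-2, -9], [1, 4]].
Characteristic polynomial det(A - λI) = λ^2 - 2λ + 1 = 0.
Single eigenvalue λ = 1 with algebraic multiplicity 2.
Eigenvector v = (3,-1); generalized eigenvector w with (A-λI)w=v is (-1,0).
General solution: e^(t)[C_1·v + C_2·(t·v + w)].

x(t) = 3C_1e^(t) + 3C_2te^(t) - C_2e^(t), y(t) = -C_1e^(t) - C_2te^(t)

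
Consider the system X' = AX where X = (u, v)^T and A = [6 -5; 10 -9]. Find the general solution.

u(t) = K_1e^(-4t) + K_2e^(t), v(t) = 2K_1e^(-4t) + K_2e^(t)

Coefficient matrix A = [[6, -5], [10, -9]].
Characteristic polynomial det(A - λI) = λ^2 + 3λ - 4 = 0.
Eigenvalues λ = -4, 1.
For λ=-4: (A-λI) row 1 is [10, -5], so an eigenvector is (1, 2).
For λ=1: (A-λI) row 1 is [5, -5], so an eigenvector is (1, 1).
General solution: K_1e^(-4t)(1,2) + K_2e^(t)(1,1).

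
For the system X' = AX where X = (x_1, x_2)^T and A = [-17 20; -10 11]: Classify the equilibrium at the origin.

A = [[-17,20],[-10,11]]; det(A-λI) = λ^2 + 6λ + 13.
λ = -3 ± 2i: negative real part.

stable spiral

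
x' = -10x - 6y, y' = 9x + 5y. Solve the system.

Coefficient matrix A = [[-10, -6], [9, 5]].
Characteristic polynomial det(A - λI) = λ^2 + 5λ + 4 = 0.
Eigenvalues λ = -4, -1.
For λ=-4: (A-λI) row 1 is [-6, -6], so an eigenvector is (1, -1).
For λ=-1: (A-λI) row 1 is [-9, -6], so an eigenvector is (-2, 3).
General solution: C_1e^(-4t)(1,-1) + C_2e^(-t)(-2,3).

x(t) = C_1e^(-4t) - 2C_2e^(-t), y(t) = -C_1e^(-4t) + 3C_2e^(-t)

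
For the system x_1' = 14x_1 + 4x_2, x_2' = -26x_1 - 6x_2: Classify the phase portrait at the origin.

A = [[14,4],[-26,-6]]; det(A-λI) = λ^2 - 8λ + 20.
λ = 4 ± 2i: positive real part.

unstable spiral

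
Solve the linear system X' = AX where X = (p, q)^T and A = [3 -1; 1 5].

Coefficient matrix A = [[3, -1], [1, 5]].
Characteristic polynomial det(A - λI) = λ^2 - 8λ + 16 = 0.
Single eigenvalue λ = 4 with algebraic multiplicity 2.
Eigenvector v = (1,-1); generalized eigenvector w with (A-λI)w=v is (1,-2).
General solution: e^(4t)[C_1·v + C_2·(t·v + w)].

p(t) = C_1e^(4t) + C_2te^(4t) + C_2e^(4t), q(t) = -C_1e^(4t) - C_2te^(4t) - 2C_2e^(4t)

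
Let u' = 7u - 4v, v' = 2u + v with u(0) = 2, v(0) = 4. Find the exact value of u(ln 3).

-810

A = [[7,-4],[2,1]]; eigenvalues λ = 3, 5.
Eigenvectors: (1,1) for λ=3, (-2,-1) for λ=5.
From the initial condition, c_1 = 6, c_2 = 2.
u(ln 3) = (6)(3^3)(1) + (2)(3^5)(-2) = -810.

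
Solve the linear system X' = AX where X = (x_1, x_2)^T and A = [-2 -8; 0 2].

x_1(t) = -c_1e^(-2t) + 2c_2e^(2t), x_2(t) = -c_2e^(2t)

Coefficient matrix A = [[-2, -8], [0, 2]].
Characteristic polynomial det(A - λI) = λ^2 - 4 = 0.
Eigenvalues λ = -2, 2.
For λ=-2: (A-λI) row 1 is [0, -8], so an eigenvector is (-1, 0).
For λ=2: (A-λI) row 1 is [-4, -8], so an eigenvector is (2, -1).
General solution: c_1e^(-2t)(-1,0) + c_2e^(2t)(2,-1).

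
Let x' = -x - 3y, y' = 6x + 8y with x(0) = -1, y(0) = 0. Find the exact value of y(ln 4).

-2016

A = [[-1,-3],[6,8]]; eigenvalues λ = 5, 2.
Eigenvectors: (-1,2) for λ=5, (-1,1) for λ=2.
From the initial condition, c_1 = -1, c_2 = 2.
y(ln 4) = (-1)(4^5)(2) + (2)(4^2)(1) = -2016.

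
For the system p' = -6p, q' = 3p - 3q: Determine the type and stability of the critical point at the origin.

A = [[-6,0],[3,-3]]; det(A-λI) = λ^2 + 9λ + 18.
λ = -6, -3: both negative.

stable node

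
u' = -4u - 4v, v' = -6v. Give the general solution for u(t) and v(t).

Coefficient matrix A = [[-4, -4], [0, -6]].
Characteristic polynomial det(A - λI) = λ^2 + 10λ + 24 = 0.
Eigenvalues λ = -6, -4.
For λ=-6: (A-λI) row 1 is [2, -4], so an eigenvector is (2, 1).
For λ=-4: (A-λI) row 1 is [0, -4], so an eigenvector is (1, 0).
General solution: c_1e^(-6t)(2,1) + c_2e^(-4t)(1,0).

u(t) = 2c_1e^(-6t) + c_2e^(-4t), v(t) = c_1e^(-6t)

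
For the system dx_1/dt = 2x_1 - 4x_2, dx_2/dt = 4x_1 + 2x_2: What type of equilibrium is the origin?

unstable spiral

A = [[2,-4],[4,2]]; det(A-λI) = λ^2 - 4λ + 20.
λ = 2 ± 4i: positive real part.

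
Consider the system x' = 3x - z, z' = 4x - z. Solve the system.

Coefficient matrix A = [[3, -1], [4, -1]].
Characteristic polynomial det(A - λI) = λ^2 - 2λ + 1 = 0.
Single eigenvalue λ = 1 with algebraic multiplicity 2.
Eigenvector v = (1,2); generalized eigenvector w with (A-λI)w=v is (0,-1).
General solution: e^(t)[c_1·v + c_2·(t·v + w)].

x(t) = c_1e^(t) + c_2te^(t), z(t) = 2c_1e^(t) + 2c_2te^(t) - c_2e^(t)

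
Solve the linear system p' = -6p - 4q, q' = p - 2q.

p(t) = -2K_1e^(-4t) - 2K_2te^(-4t) + 3K_2e^(-4t), q(t) = K_1e^(-4t) + K_2te^(-4t) - K_2e^(-4t)

Coefficient matrix A = [[-6, -4], [1, -2]].
Characteristic polynomial det(A - λI) = λ^2 + 8λ + 16 = 0.
Single eigenvalue λ = -4 with algebraic multiplicity 2.
Eigenvector v = (-2,1); generalized eigenvector w with (A-λI)w=v is (3,-1).
General solution: e^(-4t)[K_1·v + K_2·(t·v + w)].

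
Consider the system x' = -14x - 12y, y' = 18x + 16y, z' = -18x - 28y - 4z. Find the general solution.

Coefficient matrix A = [[-14, -12, 0], [18, 16, 0], [-18, -28, -4]].
det(A - λI) = 0 gives eigenvalues λ = -2, 4, -4.
For λ=-2: eigenvector (1,-1,5).
For λ=4: eigenvector (-2,3,-6).
For λ=-4: eigenvector (0,0,1).
General solution: C_1e^(-2t)(1,-1,5) + C_2e^(4t)(-2,3,-6) + C_3e^(-4t)(0,0,1).

x(t) = C_1e^(-2t) - 2C_2e^(4t), y(t) = -C_1e^(-2t) + 3C_2e^(4t), z(t) = 5C_1e^(-2t) - 6C_2e^(4t) + C_3e^(-4t)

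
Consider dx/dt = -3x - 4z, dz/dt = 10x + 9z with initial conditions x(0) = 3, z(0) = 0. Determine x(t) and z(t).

Coefficient matrix A = [[-3, -4], [10, 9]].
Characteristic polynomial det(A - λI) = λ^2 - 6λ + 13 = 0.
Eigenvalues λ = 3 ± 2i (complex conjugate pair).
For λ=3+2i: an eigenvector is (1,-2) - i(1,-1) = (1 - i, -2 + i).
A real fundamental pair from Re and Im of e^((3+2i)t)v: X_1 = e^(3t)(cos(2t)·(1,-2) + sin(2t)·(1,-1)), X_2 = e^(3t)(sin(2t)·(1,-2) - cos(2t)·(1,-1)).
General solution: c_1X_1 + c_2X_2.
Applying x(0)=3, z(0)=0 gives c_1=-3, c_2=-6.

x(t) = -9e^(3t)sin(2t) + 3e^(3t)cos(2t), z(t) = 15e^(3t)sin(2t)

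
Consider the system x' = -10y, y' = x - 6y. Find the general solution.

x(t) = -3c_1e^(-3t)sin(t) - c_1e^(-3t)cos(t) - c_2e^(-3t)sin(t) + 3c_2e^(-3t)cos(t), y(t) = -c_1e^(-3t)sin(t) + c_2e^(-3t)cos(t)

Coefficient matrix A = [[0, -10], [1, -6]].
Characteristic polynomial det(A - λI) = λ^2 + 6λ + 10 = 0.
Eigenvalues λ = -3 ± i (complex conjugate pair).
For λ=-3+i: an eigenvector is (-1,0) - i(-3,-1) = (-1 + 3i, 0 + i).
A real fundamental pair from Re and Im of e^((-3+i)t)v: X_1 = e^(-3t)(cos(t)·(-1,0) + sin(t)·(-3,-1)), X_2 = e^(-3t)(sin(t)·(-1,0) - cos(t)·(-3,-1)).
General solution: c_1X_1 + c_2X_2.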